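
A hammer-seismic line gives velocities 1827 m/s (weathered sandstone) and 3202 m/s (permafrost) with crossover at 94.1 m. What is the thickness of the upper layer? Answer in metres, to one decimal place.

24.6 m

x_cross = 2h·√((V₂+V₁)/(V₂−V₁)) → h = x_cross / (2·√((V₂+V₁)/(V₂−V₁))).
√((V₂+V₁)/(V₂−V₁)) = √((3202+1827)/(3202−1827)) = 1.9124.
h = 94.1 / (2·1.9124) = 24.60 m.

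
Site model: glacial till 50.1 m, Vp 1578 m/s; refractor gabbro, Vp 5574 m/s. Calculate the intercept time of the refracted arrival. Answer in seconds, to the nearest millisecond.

0.061 s

tᵢ = 2h·√(V₂²−V₁²)/(V₁V₂).
√(V₂²−V₁²) = √(5574²−1578²) = 5346.0 m/s.
tᵢ = 2·50.1·5346.0/(1578·5574) = 0.06090 s.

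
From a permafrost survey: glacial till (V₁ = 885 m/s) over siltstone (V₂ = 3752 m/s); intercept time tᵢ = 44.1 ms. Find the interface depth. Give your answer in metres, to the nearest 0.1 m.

20.1 m

θ_c = arcsin(885/3752) = 13.64°; cos θ_c = 0.9718.
tᵢ = 2h cos θ_c/V₁ ⇒ h = tᵢ·V₁/(2 cos θ_c) = 0.0441·885/(2·0.9718) = 20.08 m.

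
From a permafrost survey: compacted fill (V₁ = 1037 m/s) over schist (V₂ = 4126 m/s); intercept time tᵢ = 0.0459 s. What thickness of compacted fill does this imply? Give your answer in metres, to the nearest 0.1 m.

24.6 m

h = tᵢ·V₁·V₂ / (2·√(V₂²−V₁²)).
√(V₂²−V₁²) = √(4126² − 1037²) = 3993.6 m/s.
h = 0.0459 s × 1037 × 4126 / (2 × 3993.6) = 24.59 m.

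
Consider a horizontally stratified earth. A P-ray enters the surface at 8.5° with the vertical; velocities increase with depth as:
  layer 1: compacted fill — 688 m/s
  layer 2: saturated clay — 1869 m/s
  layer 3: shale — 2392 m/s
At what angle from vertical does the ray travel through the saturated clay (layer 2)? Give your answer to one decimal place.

23.7°

Snell's law across each interface conserves sin θ / V, so sin θ_2 = V_2·sin θ₁/V₁.
sin θ_2 = 1869 × sin 8.5° / 688 = 0.4015.
θ_2 = 23.67° from the vertical.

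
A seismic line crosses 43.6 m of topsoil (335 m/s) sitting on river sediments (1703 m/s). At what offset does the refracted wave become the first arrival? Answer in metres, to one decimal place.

106.4 m

θ_c = arcsin(335/1703) = 11.34°, so cos θ_c = 0.9805 and tᵢ = 2h cos θ_c/V₁ = 0.2552 s.
At crossover x/V₁ = x/V₂ + tᵢ ⇒ x = tᵢ/(1/V₁ − 1/V₂) = 0.25521/(2.9851e-03 − 5.8720e-04) = 106.43 m.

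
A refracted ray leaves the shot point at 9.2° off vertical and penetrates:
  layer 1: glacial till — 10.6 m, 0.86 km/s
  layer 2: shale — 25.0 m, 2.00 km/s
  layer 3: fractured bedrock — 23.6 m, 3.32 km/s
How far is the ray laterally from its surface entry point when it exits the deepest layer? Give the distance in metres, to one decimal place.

Apply Snell's law at each interface; in layer i the horizontal offset is hᵢ·tan θᵢ.
Layer 1: θ = 9.20°; offset = 10.6·tan 9.20° = 1.717 m.
Layer 2: sin θ = 2.00·sin 9.2°/0.86 = 0.3718, θ = 21.83°; offset = 25.0·tan 21.83° = 10.013 m.
Layer 3: sin θ = 3.32·sin 9.2°/0.86 = 0.6172, θ = 38.11°; offset = 23.6·tan 38.11° = 18.513 m.
Summing the layer offsets gives 30.244 m.

30.2 m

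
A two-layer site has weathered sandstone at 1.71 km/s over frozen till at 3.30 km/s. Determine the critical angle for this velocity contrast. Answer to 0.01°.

At critical incidence the refracted ray runs along the interface (θ₂ = 90°), so sin θ_c = V₁/V₂.
θ_c = arcsin(1.71/3.30) = arcsin 0.5182 = 31.21°.

31.21°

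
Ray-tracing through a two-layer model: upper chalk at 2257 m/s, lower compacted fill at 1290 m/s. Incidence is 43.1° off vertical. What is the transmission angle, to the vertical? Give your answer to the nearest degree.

sin θ₁/V₁ = sin θ₂/V₂ ⇒ sin θ₂ = 1290·sin 43.1°/2257 = 1290·0.6833/2257 = 0.3905.
θ₂ = arcsin 0.3905 = 22.99° from the normal.

23°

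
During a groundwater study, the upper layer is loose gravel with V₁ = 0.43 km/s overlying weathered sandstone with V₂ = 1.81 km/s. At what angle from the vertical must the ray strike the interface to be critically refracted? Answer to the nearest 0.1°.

Critical incidence: sin θ_c = V₁/V₂ = 0.43/1.81 = 0.2376.
θ_c = arcsin 0.2376 = 13.74°.

13.7°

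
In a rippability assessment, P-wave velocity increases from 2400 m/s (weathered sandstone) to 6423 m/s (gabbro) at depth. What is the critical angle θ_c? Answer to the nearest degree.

Critical incidence: sin θ_c = V₁/V₂ = 2400/6423 = 0.3737.
θ_c = arcsin 0.3737 = 21.94°.

22°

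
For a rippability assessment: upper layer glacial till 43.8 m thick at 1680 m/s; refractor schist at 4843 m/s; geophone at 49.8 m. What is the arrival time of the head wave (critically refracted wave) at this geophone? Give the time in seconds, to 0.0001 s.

0.0592 s

t = x/V₂ + 2h·√(V₂²−V₁²)/(V₁V₂).
√(V₂²−V₁²) = √(4843²−1680²) = 4542.3 m/s; delay term = 2·43.8·4542.3/(1680·4843) = 0.04891 s.
t = 49.8/4843 + 0.04891 = 0.05919 s.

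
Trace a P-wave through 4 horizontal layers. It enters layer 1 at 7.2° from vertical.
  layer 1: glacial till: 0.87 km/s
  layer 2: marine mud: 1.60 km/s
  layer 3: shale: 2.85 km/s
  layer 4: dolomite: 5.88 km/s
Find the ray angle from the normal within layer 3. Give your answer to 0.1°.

24.2°

Ray parameter p = sin 7.2° / 0.87 = 1.4406e-01 s/km.
sin θ_3 = p·V_3 = 1.4406e-01 × 2.85 = 0.4106.
θ_3 = arcsin 0.4106 = 24.24°.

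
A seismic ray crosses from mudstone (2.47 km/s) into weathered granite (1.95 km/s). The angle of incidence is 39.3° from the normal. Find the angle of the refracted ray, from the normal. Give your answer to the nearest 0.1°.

Snell's law: sin θ₂ = (V₂/V₁)·sin θ₁ = (1.95/2.47)·sin 39.3° = 0.5000.
θ₂ = sin⁻¹(0.5000) = 30.00° (from vertical).

30.0°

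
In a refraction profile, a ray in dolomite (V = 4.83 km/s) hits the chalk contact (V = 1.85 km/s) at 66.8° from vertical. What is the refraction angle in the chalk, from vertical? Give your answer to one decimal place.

sin θ₁/V₁ = sin θ₂/V₂ ⇒ sin θ₂ = 1.85·sin 66.8°/4.83 = 1.85·0.9191/4.83 = 0.3520.
θ₂ = sin⁻¹(0.3520) = 20.61° (from vertical).

20.6°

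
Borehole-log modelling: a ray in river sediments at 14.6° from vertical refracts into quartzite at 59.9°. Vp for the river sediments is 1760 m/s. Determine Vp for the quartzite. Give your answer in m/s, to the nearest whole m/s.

sin 14.6° = 0.2521; sin 59.9° = 0.8652.
V₂ = V₁·(sin θ₂/sin θ₁) = 1760·(0.8652/0.2521) = 6040.66 m/s.

6041 m/s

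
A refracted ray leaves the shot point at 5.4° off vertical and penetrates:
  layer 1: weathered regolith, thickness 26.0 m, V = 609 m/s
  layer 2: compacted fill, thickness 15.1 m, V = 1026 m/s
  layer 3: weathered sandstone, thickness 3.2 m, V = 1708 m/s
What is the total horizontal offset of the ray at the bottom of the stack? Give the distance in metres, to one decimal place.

p = sin θ₁/V₁ = sin 5.4°/609 = 1.5453e-04 s/m is conserved through the stack.
Layer 1: θ = 5.40°; offset = 26.0·tan 5.40° = 2.458 m.
Layer 2: sin θ = p·1026 = 0.1585 → θ = 9.12°; offset = 15.1·tan 9.12° = 2.425 m.
Layer 3: sin θ = p·1708 = 0.2639 → θ = 15.30°; offset = 3.2·tan 15.30° = 0.876 m.
Σ offsets = 5.758 m.

5.8 m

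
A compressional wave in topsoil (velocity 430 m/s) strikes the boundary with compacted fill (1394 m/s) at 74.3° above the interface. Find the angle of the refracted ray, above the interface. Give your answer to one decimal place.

Convert to the normal: θ₁ = 90° − 74.3° = 15.7°.
sin θ₁/V₁ = sin θ₂/V₂ ⇒ sin θ₂ = 1394·sin 15.7°/430 = 1394·0.2706/430 = 0.8772.
θ₂ = arcsin 0.8772 = 61.31° from the normal.
From the interface: 90° − 61.31° = 28.69°.

28.7°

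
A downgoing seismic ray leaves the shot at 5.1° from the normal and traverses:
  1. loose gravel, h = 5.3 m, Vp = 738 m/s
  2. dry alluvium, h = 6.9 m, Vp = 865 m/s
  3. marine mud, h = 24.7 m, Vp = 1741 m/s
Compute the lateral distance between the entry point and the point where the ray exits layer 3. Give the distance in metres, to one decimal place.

Apply Snell's law at each interface; in layer i the horizontal offset is hᵢ·tan θᵢ.
Layer 1: θ = 5.10°; offset = 5.3·tan 5.10° = 0.473 m.
Layer 2: sin θ = 865·sin 5.1°/738 = 0.1042, θ = 5.98°; offset = 6.9·tan 5.98° = 0.723 m.
Layer 3: sin θ = 1741·sin 5.1°/738 = 0.2097, θ = 12.11°; offset = 24.7·tan 12.11° = 5.298 m.
Σ offsets = 6.493 m.

6.5 m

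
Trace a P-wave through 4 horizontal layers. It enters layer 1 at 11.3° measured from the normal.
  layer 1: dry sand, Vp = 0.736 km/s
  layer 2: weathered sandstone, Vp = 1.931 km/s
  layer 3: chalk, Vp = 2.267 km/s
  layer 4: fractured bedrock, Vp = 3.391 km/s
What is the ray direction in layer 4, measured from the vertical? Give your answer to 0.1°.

64.5°

Ray parameter p = sin 11.3° / 0.736 = 2.6623e-01 s/km.
sin θ_4 = p·V_4 = 2.6623e-01 × 3.391 = 0.9028.
θ_4 = 64.53° from the vertical.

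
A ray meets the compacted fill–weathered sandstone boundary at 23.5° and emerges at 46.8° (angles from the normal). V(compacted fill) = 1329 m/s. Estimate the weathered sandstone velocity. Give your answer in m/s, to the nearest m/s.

2430 m/s

sin 23.5° = 0.3987; sin 46.8° = 0.7290.
V₂ = V₁·(sin θ₂/sin θ₁) = 1329·(0.7290/0.3987) = 2429.60 m/s.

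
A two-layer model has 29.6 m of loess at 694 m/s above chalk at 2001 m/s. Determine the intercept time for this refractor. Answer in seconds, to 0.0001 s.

0.0800 s

tᵢ = 2h·√(V₂²−V₁²)/(V₁V₂).
√(V₂²−V₁²) = √(2001²−694²) = 1876.8 m/s.
tᵢ = 2·29.6·1876.8/(694·2001) = 0.08001 s.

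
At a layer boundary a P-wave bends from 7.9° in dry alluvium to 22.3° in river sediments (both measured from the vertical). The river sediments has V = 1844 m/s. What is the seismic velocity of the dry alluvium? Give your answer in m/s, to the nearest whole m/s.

Snell's law: sin 7.9°/V₁ = sin 22.3°/V₂.
V₁ = V₂·sin 7.9°/sin 22.3° = 1844 × 0.3622 = 667.92 m/s.

668 m/s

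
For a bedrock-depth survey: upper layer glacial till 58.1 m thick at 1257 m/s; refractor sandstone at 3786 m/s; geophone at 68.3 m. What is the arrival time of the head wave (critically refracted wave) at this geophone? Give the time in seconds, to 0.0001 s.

0.1052 s

t = x/V₂ + 2h·√(V₂²−V₁²)/(V₁V₂).
√(V₂²−V₁²) = √(3786²−1257²) = 3571.2 m/s; delay term = 2·58.1·3571.2/(1257·3786) = 0.08720 s.
t = 68.3/3786 + 0.08720 = 0.10524 s.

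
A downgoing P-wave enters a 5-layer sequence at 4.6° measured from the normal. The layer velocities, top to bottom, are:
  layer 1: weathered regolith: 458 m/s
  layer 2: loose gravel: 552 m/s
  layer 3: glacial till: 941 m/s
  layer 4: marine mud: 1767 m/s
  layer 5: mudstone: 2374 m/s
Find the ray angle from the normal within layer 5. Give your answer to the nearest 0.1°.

24.6°

Ray parameter p = sin 4.6° / 458 = 1.7511e-04 s/m.
sin θ_5 = p·V_5 = 1.7511e-04 × 2374 = 0.4157.
θ_5 = 24.56° from the vertical.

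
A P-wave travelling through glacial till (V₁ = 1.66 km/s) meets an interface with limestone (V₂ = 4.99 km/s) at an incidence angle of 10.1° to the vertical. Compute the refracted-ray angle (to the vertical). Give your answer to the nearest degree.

32°

Snell's law: sin θ₂ = (V₂/V₁)·sin θ₁ = (4.99/1.66)·sin 10.1° = 0.5272.
θ₂ = sin⁻¹(0.5272) = 31.81° (from vertical).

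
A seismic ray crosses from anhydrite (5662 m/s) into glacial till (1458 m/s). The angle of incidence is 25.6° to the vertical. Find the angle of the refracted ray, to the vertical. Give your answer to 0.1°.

6.4°

sin θ₁/V₁ = sin θ₂/V₂ ⇒ sin θ₂ = 1458·sin 25.6°/5662 = 1458·0.4321/5662 = 0.1113.
θ₂ = arcsin 0.1113 = 6.39° from the normal.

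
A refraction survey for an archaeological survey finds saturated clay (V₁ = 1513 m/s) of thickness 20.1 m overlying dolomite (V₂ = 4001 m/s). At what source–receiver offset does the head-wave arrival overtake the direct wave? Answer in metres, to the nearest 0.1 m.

59.8 m

θ_c = arcsin(1513/4001) = 22.22°, so cos θ_c = 0.9257 and tᵢ = 2h cos θ_c/V₁ = 0.0246 s.
At crossover x/V₁ = x/V₂ + tᵢ ⇒ x = tᵢ/(1/V₁ − 1/V₂) = 0.02460/(6.6094e-04 − 2.4994e-04) = 59.85 m.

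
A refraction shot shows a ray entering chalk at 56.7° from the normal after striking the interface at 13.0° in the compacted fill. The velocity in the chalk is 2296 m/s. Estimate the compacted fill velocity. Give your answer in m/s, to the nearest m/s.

sin 13.0° = 0.2250; sin 56.7° = 0.8358.
V₁ = V₂·(sin θ₁/sin θ₂) = 2296·(0.2250/0.8358) = 617.95 m/s.

618 m/s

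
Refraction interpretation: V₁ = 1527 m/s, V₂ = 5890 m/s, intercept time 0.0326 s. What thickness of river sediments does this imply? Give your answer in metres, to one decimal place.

θ_c = arcsin(1527/5890) = 15.03°; cos θ_c = 0.9658.
tᵢ = 2h cos θ_c/V₁ ⇒ h = tᵢ·V₁/(2 cos θ_c) = 0.0326·1527/(2·0.9658) = 25.77 m.

25.8 m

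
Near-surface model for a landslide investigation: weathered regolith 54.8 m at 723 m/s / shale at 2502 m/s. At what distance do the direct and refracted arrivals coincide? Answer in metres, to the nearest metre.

148 m

x_cross = 2h·√((V₂+V₁)/(V₂−V₁)).
(V₂+V₁)/(V₂−V₁) = (2502+723)/(2502−723) = 1.8128; √ = 1.3464.
x_cross = 2·54.8·1.3464 = 147.57 m.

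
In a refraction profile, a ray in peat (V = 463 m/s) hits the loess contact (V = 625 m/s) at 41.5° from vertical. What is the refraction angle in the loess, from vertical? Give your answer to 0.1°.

Snell's law: sin θ₂ = (V₂/V₁)·sin θ₁ = (625/463)·sin 41.5° = 0.8945.
θ₂ = sin⁻¹(0.8945) = 63.44° (from vertical).

63.4°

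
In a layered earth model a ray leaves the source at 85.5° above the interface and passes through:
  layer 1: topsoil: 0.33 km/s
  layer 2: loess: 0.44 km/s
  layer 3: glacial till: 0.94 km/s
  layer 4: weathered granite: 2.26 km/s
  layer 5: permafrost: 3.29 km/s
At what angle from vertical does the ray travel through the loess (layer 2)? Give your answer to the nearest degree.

6°

From the normal: θ₁ = 90° − 85.5° = 4.5°.
Ray parameter p = sin 4.5° / 0.33 = 2.3775e-01 s/km.
sin θ_2 = p·V_2 = 2.3775e-01 × 0.44 = 0.1046.
θ_2 = arcsin 0.1046 = 6.00°.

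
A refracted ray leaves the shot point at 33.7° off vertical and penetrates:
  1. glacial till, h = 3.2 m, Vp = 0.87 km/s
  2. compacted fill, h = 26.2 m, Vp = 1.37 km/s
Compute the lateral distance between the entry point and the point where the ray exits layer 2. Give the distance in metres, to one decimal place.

49.2 m

Apply Snell's law at each interface; in layer i the horizontal offset is hᵢ·tan θᵢ.
Layer 1: θ = 33.70°; offset = 3.2·tan 33.70° = 2.134 m.
Layer 2: sin θ = 1.37·sin 33.7°/0.87 = 0.8737, θ = 60.89°; offset = 26.2·tan 60.89° = 47.060 m.
Σ offsets = 49.194 m.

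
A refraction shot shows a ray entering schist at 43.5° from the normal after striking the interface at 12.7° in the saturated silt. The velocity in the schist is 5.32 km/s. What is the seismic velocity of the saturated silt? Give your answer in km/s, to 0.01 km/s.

Snell's law: sin 12.7°/V₁ = sin 43.5°/V₂.
V₁ = V₂·sin 12.7°/sin 43.5° = 5.32 × 0.3194 = 1.70 km/s.

1.70 km/s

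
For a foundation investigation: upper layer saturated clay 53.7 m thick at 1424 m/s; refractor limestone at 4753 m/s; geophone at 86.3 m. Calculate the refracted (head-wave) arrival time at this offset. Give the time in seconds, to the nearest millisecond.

0.090 s

t = x/V₂ + 2h·√(V₂²−V₁²)/(V₁V₂).
√(V₂²−V₁²) = √(4753²−1424²) = 4534.7 m/s; delay term = 2·53.7·4534.7/(1424·4753) = 0.07196 s.
t = 86.3/4753 + 0.07196 = 0.09011 s.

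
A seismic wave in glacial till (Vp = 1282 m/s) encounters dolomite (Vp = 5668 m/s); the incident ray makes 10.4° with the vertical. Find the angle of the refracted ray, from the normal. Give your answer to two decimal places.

sin θ₁/V₁ = sin θ₂/V₂ ⇒ sin θ₂ = 5668·sin 10.4°/1282 = 5668·0.1805/1282 = 0.7981.
θ₂ = sin⁻¹(0.7981) = 52.95° (from vertical).

52.95°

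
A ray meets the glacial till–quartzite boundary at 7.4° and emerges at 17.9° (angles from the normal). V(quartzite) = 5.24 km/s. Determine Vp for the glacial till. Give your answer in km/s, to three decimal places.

2.196 km/s

Snell's law: sin 7.4°/V₁ = sin 17.9°/V₂.
V₁ = V₂·sin 7.4°/sin 17.9° = 5.24 × 0.4190 = 2.196 km/s.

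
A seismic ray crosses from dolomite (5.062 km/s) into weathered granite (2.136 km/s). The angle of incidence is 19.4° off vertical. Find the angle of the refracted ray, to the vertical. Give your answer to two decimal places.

sin θ₁/V₁ = sin θ₂/V₂ ⇒ sin θ₂ = 2.136·sin 19.4°/5.062 = 2.136·0.3322/5.062 = 0.1402.
θ₂ = sin⁻¹(0.1402) = 8.06° (from vertical).

8.06°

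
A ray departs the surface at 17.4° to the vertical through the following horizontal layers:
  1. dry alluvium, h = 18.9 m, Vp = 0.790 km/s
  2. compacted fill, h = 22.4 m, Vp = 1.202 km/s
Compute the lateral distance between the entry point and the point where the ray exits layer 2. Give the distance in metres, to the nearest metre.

17 m

Apply Snell's law at each interface; in layer i the horizontal offset is hᵢ·tan θᵢ.
Layer 1: θ = 17.40°; offset = 18.9·tan 17.40° = 5.923 m.
Layer 2: sin θ = 1.202·sin 17.4°/0.790 = 0.4550, θ = 27.06°; offset = 22.4·tan 27.06° = 11.445 m.
Summing the layer offsets gives 17.368 m.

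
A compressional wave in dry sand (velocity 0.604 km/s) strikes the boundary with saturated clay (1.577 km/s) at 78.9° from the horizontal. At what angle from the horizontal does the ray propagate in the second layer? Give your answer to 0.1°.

Convert to the normal: θ₁ = 90° − 78.9° = 11.1°.
Snell's law: sin θ₂ = (V₂/V₁)·sin θ₁ = (1.577/0.604)·sin 11.1° = 0.5027.
θ₂ = arcsin 0.5027 = 30.18° from the normal.
From the interface: 90° − 30.18° = 59.82°.

59.8°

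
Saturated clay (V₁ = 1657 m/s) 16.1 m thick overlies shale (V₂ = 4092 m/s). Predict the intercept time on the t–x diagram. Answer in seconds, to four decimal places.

tᵢ = 2h·√(V₂²−V₁²)/(V₁V₂).
√(V₂²−V₁²) = √(4092²−1657²) = 3741.5 m/s.
tᵢ = 2·16.1·3741.5/(1657·4092) = 0.01777 s.

0.0178 s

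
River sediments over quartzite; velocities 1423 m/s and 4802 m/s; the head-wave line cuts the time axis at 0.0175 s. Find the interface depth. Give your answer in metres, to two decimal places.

13.04 m

θ_c = arcsin(1423/4802) = 17.24°; cos θ_c = 0.9551.
tᵢ = 2h cos θ_c/V₁ ⇒ h = tᵢ·V₁/(2 cos θ_c) = 0.0175·1423/(2·0.9551) = 13.04 m.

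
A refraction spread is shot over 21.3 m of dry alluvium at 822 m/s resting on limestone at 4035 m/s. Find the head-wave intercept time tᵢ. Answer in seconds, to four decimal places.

0.0507 s

tᵢ = 2h·√(V₂²−V₁²)/(V₁V₂).
√(V₂²−V₁²) = √(4035²−822²) = 3950.4 m/s.
tᵢ = 2·21.3·3950.4/(822·4035) = 0.05074 s.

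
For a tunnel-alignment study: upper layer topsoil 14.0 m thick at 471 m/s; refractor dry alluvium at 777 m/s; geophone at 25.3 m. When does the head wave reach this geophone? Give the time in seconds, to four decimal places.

θ_c = arcsin(V₁/V₂) = arcsin(471/777) = 37.31°, cos θ_c = 0.7953.
Intercept time tᵢ = 2h cos θ_c / V₁ = 2·14.0·0.7953/471 = 0.04728 s.
t = x/V₂ + tᵢ = 25.3/777 + 0.04728 = 0.07984 s.

0.0798 s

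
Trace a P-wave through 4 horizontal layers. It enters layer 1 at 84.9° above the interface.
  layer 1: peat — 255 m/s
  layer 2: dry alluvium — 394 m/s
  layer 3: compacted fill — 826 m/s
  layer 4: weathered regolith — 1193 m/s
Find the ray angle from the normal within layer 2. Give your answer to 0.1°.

From the normal: θ₁ = 90° − 84.9° = 5.1°.
Snell's law across each interface conserves sin θ / V, so sin θ_2 = V_2·sin θ₁/V₁.
sin θ_2 = 394 × sin 5.1° / 255 = 0.1374.
θ_2 = 7.89° from the vertical.

7.9°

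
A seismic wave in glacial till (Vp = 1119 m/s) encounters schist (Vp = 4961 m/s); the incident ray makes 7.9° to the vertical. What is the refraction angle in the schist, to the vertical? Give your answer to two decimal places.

37.54°

Snell's law: sin θ₂ = (V₂/V₁)·sin θ₁ = (4961/1119)·sin 7.9° = 0.6093.
θ₂ = arcsin 0.6093 = 37.54° from the normal.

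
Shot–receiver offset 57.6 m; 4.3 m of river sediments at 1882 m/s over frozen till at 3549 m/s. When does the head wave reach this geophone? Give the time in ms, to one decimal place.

θ_c = arcsin(V₁/V₂) = arcsin(1882/3549) = 32.03°, cos θ_c = 0.8478.
Intercept time tᵢ = 2h cos θ_c / V₁ = 2·4.3·0.8478/1882 = 0.00387 s.
t = x/V₂ + tᵢ = 57.6/3549 + 0.00387 = 0.02010 s.

20.1 ms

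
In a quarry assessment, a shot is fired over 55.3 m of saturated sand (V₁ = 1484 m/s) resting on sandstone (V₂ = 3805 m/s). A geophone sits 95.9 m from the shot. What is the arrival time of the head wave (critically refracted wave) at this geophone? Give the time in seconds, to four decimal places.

t = x/V₂ + 2h·√(V₂²−V₁²)/(V₁V₂).
√(V₂²−V₁²) = √(3805²−1484²) = 3503.7 m/s; delay term = 2·55.3·3503.7/(1484·3805) = 0.06863 s.
t = 95.9/3805 + 0.06863 = 0.09383 s.

0.0938 s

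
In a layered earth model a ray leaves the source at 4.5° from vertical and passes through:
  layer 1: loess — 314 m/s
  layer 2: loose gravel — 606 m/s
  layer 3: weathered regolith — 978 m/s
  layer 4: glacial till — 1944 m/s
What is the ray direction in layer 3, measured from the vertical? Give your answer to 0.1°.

14.1°

Snell's law across each interface conserves sin θ / V, so sin θ_3 = V_3·sin θ₁/V₁.
sin θ_3 = 978 × sin 4.5° / 314 = 0.2444.
θ_3 = 14.14° from the vertical.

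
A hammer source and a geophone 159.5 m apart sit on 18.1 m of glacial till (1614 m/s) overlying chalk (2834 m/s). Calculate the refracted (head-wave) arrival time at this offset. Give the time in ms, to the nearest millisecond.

θ_c = arcsin(V₁/V₂) = arcsin(1614/2834) = 34.72°, cos θ_c = 0.8220.
Intercept time tᵢ = 2h cos θ_c / V₁ = 2·18.1·0.8220/1614 = 0.01844 s.
t = x/V₂ + tᵢ = 159.5/2834 + 0.01844 = 0.07472 s.

75 ms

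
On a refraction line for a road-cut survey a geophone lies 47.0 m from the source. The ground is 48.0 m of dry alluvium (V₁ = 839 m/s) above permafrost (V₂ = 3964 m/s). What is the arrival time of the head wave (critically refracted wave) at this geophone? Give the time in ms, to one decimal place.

θ_c = arcsin(V₁/V₂) = arcsin(839/3964) = 12.22°, cos θ_c = 0.9773.
Intercept time tᵢ = 2h cos θ_c / V₁ = 2·48.0·0.9773/839 = 0.11183 s.
t = x/V₂ + tᵢ = 47.0/3964 + 0.11183 = 0.12369 s.

123.7 ms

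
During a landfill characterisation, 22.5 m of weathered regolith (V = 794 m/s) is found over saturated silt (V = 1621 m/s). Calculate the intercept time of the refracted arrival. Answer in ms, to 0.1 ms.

θ_c = arcsin(V₁/V₂) = arcsin(794/1621) = 29.33°; cos θ_c = 0.8718.
tᵢ = 2h·cos θ_c / V₁ = 2·22.5·0.8718 / 794 = 0.04941 s.

49.4 ms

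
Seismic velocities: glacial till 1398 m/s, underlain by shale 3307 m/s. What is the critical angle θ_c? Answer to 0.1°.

Critical incidence: sin θ_c = V₁/V₂ = 1398/3307 = 0.4227.
θ_c = arcsin 0.4227 = 25.01°.

25.0°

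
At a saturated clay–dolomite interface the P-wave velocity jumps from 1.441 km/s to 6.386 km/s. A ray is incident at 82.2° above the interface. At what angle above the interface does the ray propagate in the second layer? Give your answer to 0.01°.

Angle from the normal: 90° − 82.2° = 7.8°.
Snell's law: sin θ₂ = (V₂/V₁)·sin θ₁ = (6.386/1.441)·sin 7.8° = 0.6014.
θ₂ = arcsin 0.6014 = 36.97° from the normal.
From the interface: 90° − 36.97° = 53.03°.

53.03°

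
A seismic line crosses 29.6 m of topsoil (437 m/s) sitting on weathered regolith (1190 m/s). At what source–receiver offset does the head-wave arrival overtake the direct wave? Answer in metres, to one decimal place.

θ_c = arcsin(437/1190) = 21.54°, so cos θ_c = 0.9301 and tᵢ = 2h cos θ_c/V₁ = 0.1260 s.
At crossover x/V₁ = x/V₂ + tᵢ ⇒ x = tᵢ/(1/V₁ − 1/V₂) = 0.12600/(2.2883e-03 − 8.4034e-04) = 87.02 m.

87.0 m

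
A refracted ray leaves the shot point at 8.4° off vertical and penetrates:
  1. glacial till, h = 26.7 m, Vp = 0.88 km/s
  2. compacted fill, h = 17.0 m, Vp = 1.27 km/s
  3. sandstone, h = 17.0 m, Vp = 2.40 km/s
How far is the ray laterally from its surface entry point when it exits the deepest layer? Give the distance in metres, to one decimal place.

15.0 m

p = sin θ₁/V₁ = sin 8.4°/0.88 = 1.6600e-01 s/km is conserved through the stack.
Layer 1: θ = 8.40°; offset = 26.7·tan 8.40° = 3.943 m.
Layer 2: sin θ = p·1.27 = 0.2108 → θ = 12.17°; offset = 17.0·tan 12.17° = 3.666 m.
Layer 3: sin θ = p·2.40 = 0.3984 → θ = 23.48°; offset = 17.0·tan 23.48° = 7.384 m.
Σ offsets = 14.993 m.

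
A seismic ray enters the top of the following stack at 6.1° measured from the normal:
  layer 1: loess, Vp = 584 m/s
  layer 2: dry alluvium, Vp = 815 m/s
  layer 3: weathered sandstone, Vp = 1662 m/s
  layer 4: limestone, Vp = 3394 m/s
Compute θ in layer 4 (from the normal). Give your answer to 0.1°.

38.1°

Snell's law across each interface conserves sin θ / V, so sin θ_4 = V_4·sin θ₁/V₁.
sin θ_4 = 3394 × sin 6.1° / 584 = 0.6176.
θ_4 = arcsin 0.6176 = 38.14°.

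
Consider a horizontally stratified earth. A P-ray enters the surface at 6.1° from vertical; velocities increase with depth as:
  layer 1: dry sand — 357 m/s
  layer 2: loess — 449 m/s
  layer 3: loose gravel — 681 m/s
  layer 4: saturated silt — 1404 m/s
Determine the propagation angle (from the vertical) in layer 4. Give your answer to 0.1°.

Snell's law across each interface conserves sin θ / V, so sin θ_4 = V_4·sin θ₁/V₁.
sin θ_4 = 1404 × sin 6.1° / 357 = 0.4179.
θ_4 = arcsin 0.4179 = 24.70°.

24.7°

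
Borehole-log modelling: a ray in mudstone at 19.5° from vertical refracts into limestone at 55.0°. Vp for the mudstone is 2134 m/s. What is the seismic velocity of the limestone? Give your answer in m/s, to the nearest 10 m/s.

Snell's law: sin 19.5°/V₁ = sin 55.0°/V₂.
V₂ = V₁·sin 55.0°/sin 19.5° = 2134 × 2.4540 = 5236.77 m/s.

5240 m/s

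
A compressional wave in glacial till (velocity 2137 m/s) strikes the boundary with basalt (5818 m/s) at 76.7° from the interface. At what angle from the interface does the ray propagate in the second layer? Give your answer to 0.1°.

51.2°

Convert to the normal: θ₁ = 90° − 76.7° = 13.3°.
sin θ₁/V₁ = sin θ₂/V₂ ⇒ sin θ₂ = 5818·sin 13.3°/2137 = 5818·0.2300/2137 = 0.6263.
θ₂ = sin⁻¹(0.6263) = 38.78° (from vertical).
From the interface: 90° − 38.78° = 51.22°.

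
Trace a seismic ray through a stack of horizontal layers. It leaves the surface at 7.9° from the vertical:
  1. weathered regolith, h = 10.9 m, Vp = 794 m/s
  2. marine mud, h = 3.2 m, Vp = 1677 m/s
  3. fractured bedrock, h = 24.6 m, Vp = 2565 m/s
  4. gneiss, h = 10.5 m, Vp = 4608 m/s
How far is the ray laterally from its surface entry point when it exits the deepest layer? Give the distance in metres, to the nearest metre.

p = sin θ₁/V₁ = sin 7.9°/794 = 1.7310e-04 s/m is conserved through the stack.
Layer 1: θ = 7.90°; offset = 10.9·tan 7.90° = 1.512 m.
Layer 2: sin θ = p·1677 = 0.2903 → θ = 16.88°; offset = 3.2·tan 16.88° = 0.971 m.
Layer 3: sin θ = p·2565 = 0.4440 → θ = 26.36°; offset = 24.6·tan 26.36° = 12.190 m.
Layer 4: sin θ = p·4608 = 0.7977 → θ = 52.91°; offset = 10.5·tan 52.91° = 13.887 m.
Σ offsets = 28.561 m.

29 m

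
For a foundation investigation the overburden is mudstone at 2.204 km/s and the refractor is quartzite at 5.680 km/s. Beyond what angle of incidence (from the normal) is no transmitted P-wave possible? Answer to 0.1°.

22.8°

Critical incidence: sin θ_c = V₁/V₂ = 2.204/5.680 = 0.3880.
θ_c = arcsin 0.3880 = 22.83°.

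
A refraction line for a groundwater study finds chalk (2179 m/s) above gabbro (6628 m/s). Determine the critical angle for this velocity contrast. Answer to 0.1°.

Critical incidence: sin θ_c = V₁/V₂ = 2179/6628 = 0.3288.
θ_c = arcsin 0.3288 = 19.19°.

19.2°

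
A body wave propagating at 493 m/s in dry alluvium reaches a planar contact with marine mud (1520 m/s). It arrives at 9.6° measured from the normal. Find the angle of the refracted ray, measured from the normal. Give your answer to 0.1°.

30.9°

sin θ₁/V₁ = sin θ₂/V₂ ⇒ sin θ₂ = 1520·sin 9.6°/493 = 1520·0.1668/493 = 0.5142.
θ₂ = sin⁻¹(0.5142) = 30.94° (from vertical).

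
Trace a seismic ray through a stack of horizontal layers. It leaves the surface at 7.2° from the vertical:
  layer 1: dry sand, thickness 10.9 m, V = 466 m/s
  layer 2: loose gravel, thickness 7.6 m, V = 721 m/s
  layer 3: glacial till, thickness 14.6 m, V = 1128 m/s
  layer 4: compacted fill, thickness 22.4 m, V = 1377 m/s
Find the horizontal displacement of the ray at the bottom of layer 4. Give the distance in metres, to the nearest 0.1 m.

Ray parameter p = sin 7.2° / 466 m/s = 2.6896e-04 s/m.
Layer 1: θ = 7.20°; offset = 10.9·tan 7.20° = 1.377 m.
Layer 2: sin θ = p·721 = 0.1939 → θ = 11.18°; offset = 7.6·tan 11.18° = 1.502 m.
Layer 3: sin θ = p·1128 = 0.3034 → θ = 17.66°; offset = 14.6·tan 17.66° = 4.648 m.
Layer 4: sin θ = p·1377 = 0.3704 → θ = 21.74°; offset = 22.4·tan 21.74° = 8.931 m.
Σ offsets = 16.459 m.

16.5 m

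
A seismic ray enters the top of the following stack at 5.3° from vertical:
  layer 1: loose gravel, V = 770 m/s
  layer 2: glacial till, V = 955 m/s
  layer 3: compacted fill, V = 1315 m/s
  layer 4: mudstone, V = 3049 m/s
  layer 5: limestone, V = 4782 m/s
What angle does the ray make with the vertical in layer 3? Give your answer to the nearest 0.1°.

Snell's law across each interface conserves sin θ / V, so sin θ_3 = V_3·sin θ₁/V₁.
sin θ_3 = 1315 × sin 5.3° / 770 = 0.1577.
θ_3 = arcsin 0.1577 = 9.08°.

9.1°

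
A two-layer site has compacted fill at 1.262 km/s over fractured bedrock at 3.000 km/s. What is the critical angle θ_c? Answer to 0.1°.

24.9°

Critical incidence: sin θ_c = V₁/V₂ = 1.262/3.000 = 0.4207.
θ_c = arcsin 0.4207 = 24.88°.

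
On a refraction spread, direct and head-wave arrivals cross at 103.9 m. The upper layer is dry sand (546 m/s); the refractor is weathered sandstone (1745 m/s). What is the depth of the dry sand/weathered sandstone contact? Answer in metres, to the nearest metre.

x_cross = 2h·√((V₂+V₁)/(V₂−V₁)) → h = x_cross / (2·√((V₂+V₁)/(V₂−V₁))).
√((V₂+V₁)/(V₂−V₁)) = √((1745+546)/(1745−546)) = 1.3823.
h = 103.9 / (2·1.3823) = 37.58 m.

38 m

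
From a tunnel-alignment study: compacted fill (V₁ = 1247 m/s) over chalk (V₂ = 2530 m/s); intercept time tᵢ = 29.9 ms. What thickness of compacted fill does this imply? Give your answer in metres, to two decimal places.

θ_c = arcsin(1247/2530) = 29.53°; cos θ_c = 0.8701.
tᵢ = 2h cos θ_c/V₁ ⇒ h = tᵢ·V₁/(2 cos θ_c) = 0.0299·1247/(2·0.8701) = 21.43 m.

21.43 m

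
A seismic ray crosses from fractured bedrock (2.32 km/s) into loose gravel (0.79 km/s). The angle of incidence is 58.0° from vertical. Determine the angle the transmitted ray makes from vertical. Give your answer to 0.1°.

Snell's law: sin θ₂ = (V₂/V₁)·sin θ₁ = (0.79/2.32)·sin 58.0° = 0.2888.
θ₂ = sin⁻¹(0.2888) = 16.78° (from vertical).

16.8°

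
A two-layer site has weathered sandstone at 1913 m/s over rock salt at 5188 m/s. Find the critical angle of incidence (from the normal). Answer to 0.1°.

At critical incidence the refracted ray runs along the interface (θ₂ = 90°), so sin θ_c = V₁/V₂.
θ_c = arcsin(1913/5188) = arcsin 0.3687 = 21.64°.

21.6°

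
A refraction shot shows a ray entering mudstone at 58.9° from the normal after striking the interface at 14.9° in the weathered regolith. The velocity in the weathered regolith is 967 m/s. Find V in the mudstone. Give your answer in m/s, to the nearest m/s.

3220 m/s

sin 14.9° = 0.2571; sin 58.9° = 0.8563.
V₂ = V₁·(sin θ₂/sin θ₁) = 967·(0.8563/0.2571) = 3220.17 m/s.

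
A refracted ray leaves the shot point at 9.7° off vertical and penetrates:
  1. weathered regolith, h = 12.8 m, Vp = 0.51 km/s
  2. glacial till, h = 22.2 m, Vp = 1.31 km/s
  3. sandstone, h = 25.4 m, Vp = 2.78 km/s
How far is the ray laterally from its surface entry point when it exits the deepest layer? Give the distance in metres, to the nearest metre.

72 m

Apply Snell's law at each interface; in layer i the horizontal offset is hᵢ·tan θᵢ.
Layer 1: θ = 9.70°; offset = 12.8·tan 9.70° = 2.188 m.
Layer 2: sin θ = 1.31·sin 9.7°/0.51 = 0.4328, θ = 25.64°; offset = 22.2·tan 25.64° = 10.658 m.
Layer 3: sin θ = 2.78·sin 9.7°/0.51 = 0.9184, θ = 66.70°; offset = 25.4·tan 66.70° = 58.972 m.
Σ offsets = 71.818 m.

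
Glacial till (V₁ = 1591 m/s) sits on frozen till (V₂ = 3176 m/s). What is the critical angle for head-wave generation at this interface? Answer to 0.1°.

30.1°

At critical incidence the refracted ray runs along the interface (θ₂ = 90°), so sin θ_c = V₁/V₂.
θ_c = arcsin(1591/3176) = arcsin 0.5009 = 30.06°.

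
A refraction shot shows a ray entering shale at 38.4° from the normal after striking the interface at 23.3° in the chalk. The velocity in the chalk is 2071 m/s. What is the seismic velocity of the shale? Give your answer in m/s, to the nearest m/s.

Snell's law: sin 23.3°/V₁ = sin 38.4°/V₂.
V₂ = V₁·sin 38.4°/sin 23.3° = 2071 × 1.5704 = 3252.21 m/s.

3252 m/s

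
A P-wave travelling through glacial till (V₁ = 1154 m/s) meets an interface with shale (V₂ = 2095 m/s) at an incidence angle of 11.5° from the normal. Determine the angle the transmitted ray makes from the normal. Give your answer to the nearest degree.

21°

sin θ₁/V₁ = sin θ₂/V₂ ⇒ sin θ₂ = 2095·sin 11.5°/1154 = 2095·0.1994/1154 = 0.3619.
θ₂ = sin⁻¹(0.3619) = 21.22° (from vertical).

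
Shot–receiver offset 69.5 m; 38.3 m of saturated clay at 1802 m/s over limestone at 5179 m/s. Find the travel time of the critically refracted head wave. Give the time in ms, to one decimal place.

θ_c = arcsin(V₁/V₂) = arcsin(1802/5179) = 20.36°, cos θ_c = 0.9375.
Intercept time tᵢ = 2h cos θ_c / V₁ = 2·38.3·0.9375/1802 = 0.03985 s.
t = x/V₂ + tᵢ = 69.5/5179 + 0.03985 = 0.05327 s.

53.3 ms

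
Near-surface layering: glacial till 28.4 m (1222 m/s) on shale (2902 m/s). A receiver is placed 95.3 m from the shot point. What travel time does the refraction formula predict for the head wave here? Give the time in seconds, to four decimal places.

t = x/V₂ + 2h·√(V₂²−V₁²)/(V₁V₂).
√(V₂²−V₁²) = √(2902²−1222²) = 2632.2 m/s; delay term = 2·28.4·2632.2/(1222·2902) = 0.04216 s.
t = 95.3/2902 + 0.04216 = 0.07500 s.

0.0750 s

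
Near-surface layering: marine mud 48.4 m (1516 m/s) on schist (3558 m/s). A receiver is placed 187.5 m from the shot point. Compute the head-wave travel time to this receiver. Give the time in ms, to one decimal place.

110.5 ms

t = x/V₂ + 2h·√(V₂²−V₁²)/(V₁V₂).
√(V₂²−V₁²) = √(3558²−1516²) = 3218.9 m/s; delay term = 2·48.4·3218.9/(1516·3558) = 0.05777 s.
t = 187.5/3558 + 0.05777 = 0.11046 s.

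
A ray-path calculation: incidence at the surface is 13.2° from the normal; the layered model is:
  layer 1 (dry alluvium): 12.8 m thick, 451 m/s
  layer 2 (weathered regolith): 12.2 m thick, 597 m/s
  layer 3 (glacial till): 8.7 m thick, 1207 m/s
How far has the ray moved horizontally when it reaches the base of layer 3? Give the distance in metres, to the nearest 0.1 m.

13.6 m

p = sin θ₁/V₁ = sin 13.2°/451 = 5.0632e-04 s/m is conserved through the stack.
Layer 1: θ = 13.20°; offset = 12.8·tan 13.20° = 3.002 m.
Layer 2: sin θ = p·597 = 0.3023 → θ = 17.59°; offset = 12.2·tan 17.59° = 3.869 m.
Layer 3: sin θ = p·1207 = 0.6111 → θ = 37.67°; offset = 8.7·tan 37.67° = 6.717 m.
Total horizontal offset = 13.588 m.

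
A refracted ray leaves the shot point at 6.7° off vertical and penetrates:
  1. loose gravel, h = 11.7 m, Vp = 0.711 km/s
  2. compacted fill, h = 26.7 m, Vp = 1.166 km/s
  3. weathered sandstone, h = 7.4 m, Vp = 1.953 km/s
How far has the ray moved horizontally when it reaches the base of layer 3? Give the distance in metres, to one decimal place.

Ray parameter p = sin 6.7° / 0.711 km/s = 1.6409e-01 s/km.
Layer 1: θ = 6.70°; offset = 11.7·tan 6.70° = 1.374 m.
Layer 2: sin θ = p·1.166 = 0.1913 → θ = 11.03°; offset = 26.7·tan 11.03° = 5.205 m.
Layer 3: sin θ = p·1.953 = 0.3205 → θ = 18.69°; offset = 7.4·tan 18.69° = 2.504 m.
Total horizontal offset = 9.083 m.

9.1 m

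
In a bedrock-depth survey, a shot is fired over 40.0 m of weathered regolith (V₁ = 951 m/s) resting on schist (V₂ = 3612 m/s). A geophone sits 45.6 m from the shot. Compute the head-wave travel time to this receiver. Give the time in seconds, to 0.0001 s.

0.0938 s

t = x/V₂ + 2h·√(V₂²−V₁²)/(V₁V₂).
√(V₂²−V₁²) = √(3612²−951²) = 3484.6 m/s; delay term = 2·40.0·3484.6/(951·3612) = 0.08115 s.
t = 45.6/3612 + 0.08115 = 0.09378 s.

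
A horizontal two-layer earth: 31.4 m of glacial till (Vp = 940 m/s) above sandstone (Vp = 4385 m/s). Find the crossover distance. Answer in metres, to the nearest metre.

θ_c = arcsin(940/4385) = 12.38°, so cos θ_c = 0.9768 and tᵢ = 2h cos θ_c/V₁ = 0.0653 s.
At crossover x/V₁ = x/V₂ + tᵢ ⇒ x = tᵢ/(1/V₁ − 1/V₂) = 0.06526/(1.0638e-03 − 2.2805e-04) = 78.08 m.

78 m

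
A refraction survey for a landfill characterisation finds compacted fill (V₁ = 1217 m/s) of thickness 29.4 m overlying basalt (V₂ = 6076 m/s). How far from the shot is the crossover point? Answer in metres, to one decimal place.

θ_c = arcsin(1217/6076) = 11.55°, so cos θ_c = 0.9797 and tᵢ = 2h cos θ_c/V₁ = 0.0473 s.
At crossover x/V₁ = x/V₂ + tᵢ ⇒ x = tᵢ/(1/V₁ − 1/V₂) = 0.04734/(8.2169e-04 − 1.6458e-04) = 72.04 m.

72.0 m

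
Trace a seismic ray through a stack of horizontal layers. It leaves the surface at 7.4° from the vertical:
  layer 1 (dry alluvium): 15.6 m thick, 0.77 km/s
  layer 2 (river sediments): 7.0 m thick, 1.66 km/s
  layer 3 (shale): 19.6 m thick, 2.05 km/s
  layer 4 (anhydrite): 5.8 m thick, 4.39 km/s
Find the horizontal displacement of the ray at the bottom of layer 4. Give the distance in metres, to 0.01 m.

17.48 m

p = sin θ₁/V₁ = sin 7.4°/0.77 = 1.6727e-01 s/km is conserved through the stack.
Layer 1: θ = 7.40°; offset = 15.6·tan 7.40° = 2.0261 m.
Layer 2: sin θ = p·1.66 = 0.2777 → θ = 16.12°; offset = 7.0·tan 16.12° = 2.0232 m.
Layer 3: sin θ = p·2.05 = 0.3429 → θ = 20.05°; offset = 19.6·tan 20.05° = 7.1545 m.
Layer 4: sin θ = p·4.39 = 0.7343 → θ = 47.25°; offset = 5.8·tan 47.25° = 6.2740 m.
Summing the layer offsets gives 17.4779 m.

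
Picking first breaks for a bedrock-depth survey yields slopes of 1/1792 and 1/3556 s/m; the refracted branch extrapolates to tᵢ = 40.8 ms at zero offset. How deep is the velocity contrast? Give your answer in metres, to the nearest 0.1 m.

h = tᵢ·V₁·V₂ / (2·√(V₂²−V₁²)).
√(V₂²−V₁²) = √(3556² − 1792²) = 3071.5 m/s.
h = 0.0408 s × 1792 × 3556 / (2 × 3071.5) = 42.32 m.

42.3 m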